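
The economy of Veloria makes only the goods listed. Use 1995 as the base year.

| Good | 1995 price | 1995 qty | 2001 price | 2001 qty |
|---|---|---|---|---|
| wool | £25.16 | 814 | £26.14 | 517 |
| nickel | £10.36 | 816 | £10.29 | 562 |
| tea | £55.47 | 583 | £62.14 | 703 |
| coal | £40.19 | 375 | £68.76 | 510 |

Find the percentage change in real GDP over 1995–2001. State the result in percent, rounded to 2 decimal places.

2.59%

Real GDP 1995 = Nominal GDP 1995 = 25.16·814 + 10.36·816 + 55.47·583 + 40.19·375 = 76344.26.
Real GDP 2001 (at 1995 prices) = 25.16·517 + 10.36·562 + 55.47·703 + 40.19·510 = 78322.35.
Real growth = 78322.35/76344.26 − 1 = 0.0259.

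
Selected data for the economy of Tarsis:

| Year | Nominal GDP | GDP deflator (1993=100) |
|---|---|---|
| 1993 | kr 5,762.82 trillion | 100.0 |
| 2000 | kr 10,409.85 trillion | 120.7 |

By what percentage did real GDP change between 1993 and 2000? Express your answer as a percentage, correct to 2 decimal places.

Real GDP 1993 = 5762.82 / 1.000 = 5762.82.
Real GDP 2000 = 10409.85 / 1.207 = 8624.57.
Real growth = 8624.57 / 5762.82 − 1 = 0.4966.

49.66%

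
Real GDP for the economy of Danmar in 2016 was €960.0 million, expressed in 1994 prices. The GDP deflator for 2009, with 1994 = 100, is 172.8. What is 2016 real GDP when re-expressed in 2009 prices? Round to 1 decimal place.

€1,658.9 million

Real GDP in 2009 prices = Real GDP in 1994 prices × (P_2009/P_1994) = 960.0 × 1.728 = 1658.88.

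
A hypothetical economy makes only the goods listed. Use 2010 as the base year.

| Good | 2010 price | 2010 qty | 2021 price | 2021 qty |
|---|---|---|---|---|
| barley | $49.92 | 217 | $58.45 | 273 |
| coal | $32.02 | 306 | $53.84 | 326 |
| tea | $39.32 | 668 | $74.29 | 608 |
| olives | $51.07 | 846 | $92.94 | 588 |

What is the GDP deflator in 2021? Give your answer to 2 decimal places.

Nominal GDP 2021 = 58.45·273 + 53.84·326 + 74.29·608 + 92.94·588 = 133325.73.
Real GDP 2021 (at 2010 prices) = 49.92·273 + 32.02·326 + 39.32·608 + 51.07·588 = 78002.40.
Deflator = Nominal/Real × 100 = 133325.73/78002.40 × 100 = 170.925.

170.93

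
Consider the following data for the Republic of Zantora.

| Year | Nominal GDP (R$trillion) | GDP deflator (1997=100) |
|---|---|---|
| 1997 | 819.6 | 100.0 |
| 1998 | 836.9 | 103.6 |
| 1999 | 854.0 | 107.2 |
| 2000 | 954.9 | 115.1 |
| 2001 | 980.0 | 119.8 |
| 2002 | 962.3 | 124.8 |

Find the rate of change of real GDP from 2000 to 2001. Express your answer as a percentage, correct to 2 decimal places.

-1.40%

Real GDP 2000 = 954.9/1.151 = 829.63.
Real GDP 2001 = 980.0/1.198 = 818.03.
Change = 818.03/829.63 − 1 = -0.0140.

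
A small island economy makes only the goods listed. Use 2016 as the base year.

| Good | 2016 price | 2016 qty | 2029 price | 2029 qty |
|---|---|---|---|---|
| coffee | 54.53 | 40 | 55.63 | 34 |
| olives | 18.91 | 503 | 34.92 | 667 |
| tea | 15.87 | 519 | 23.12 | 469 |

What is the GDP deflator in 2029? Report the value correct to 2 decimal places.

Nominal GDP 2029 = 55.63·34 + 34.92·667 + 23.12·469 = 36026.34.
Real GDP 2029 (at 2016 prices) = 54.53·34 + 18.91·667 + 15.87·469 = 21910.02.
Deflator = Nominal/Real × 100 = 36026.34/21910.02 × 100 = 164.429.

164.43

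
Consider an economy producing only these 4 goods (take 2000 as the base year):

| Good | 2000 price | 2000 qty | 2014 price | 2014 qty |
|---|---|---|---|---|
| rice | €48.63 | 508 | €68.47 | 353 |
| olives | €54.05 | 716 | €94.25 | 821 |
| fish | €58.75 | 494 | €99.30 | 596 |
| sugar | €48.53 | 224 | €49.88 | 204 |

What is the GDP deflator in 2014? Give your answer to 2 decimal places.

Nominal GDP 2014 = 68.47·353 + 94.25·821 + 99.30·596 + 49.88·204 = 170907.48.
Real GDP 2014 (at 2000 prices) = 48.63·353 + 54.05·821 + 58.75·596 + 48.53·204 = 106456.56.
Deflator = Nominal/Real × 100 = 170907.48/106456.56 × 100 = 160.542.

160.54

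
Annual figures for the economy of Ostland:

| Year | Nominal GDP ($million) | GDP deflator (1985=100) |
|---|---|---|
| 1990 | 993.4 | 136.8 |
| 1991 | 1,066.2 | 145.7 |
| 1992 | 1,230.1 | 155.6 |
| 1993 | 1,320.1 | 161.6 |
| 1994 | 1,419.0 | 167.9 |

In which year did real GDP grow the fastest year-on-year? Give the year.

1991: real = 1066.2/1.457 = 731.78; growth vs 1990 (726.17) = 0.77%.
1992: real = 1230.1/1.556 = 790.55; growth vs 1991 (731.78) = 8.03%.
1993: real = 1320.1/1.616 = 816.89; growth vs 1992 (790.55) = 3.33%.
1994: real = 1419.0/1.679 = 845.15; growth vs 1993 (816.89) = 3.46%.

1992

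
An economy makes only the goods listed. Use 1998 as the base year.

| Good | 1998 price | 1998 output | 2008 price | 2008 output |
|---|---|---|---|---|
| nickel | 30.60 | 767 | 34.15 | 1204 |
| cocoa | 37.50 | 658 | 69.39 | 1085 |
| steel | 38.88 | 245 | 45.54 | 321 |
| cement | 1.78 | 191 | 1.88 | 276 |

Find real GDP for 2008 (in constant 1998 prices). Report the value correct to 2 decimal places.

Real GDP 2008 = Σ (p_1998 × q_2008) = 30.60·1204 + 37.50·1085 + 38.88·321 + 1.78·276 = 90501.66.

90501.66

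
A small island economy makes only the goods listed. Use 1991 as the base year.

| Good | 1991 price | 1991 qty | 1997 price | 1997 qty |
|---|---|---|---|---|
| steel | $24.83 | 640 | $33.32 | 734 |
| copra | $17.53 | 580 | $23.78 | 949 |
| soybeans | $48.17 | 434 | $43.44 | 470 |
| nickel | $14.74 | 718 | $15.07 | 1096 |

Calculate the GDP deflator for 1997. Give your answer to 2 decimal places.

Nominal GDP 1997 = 33.32·734 + 23.78·949 + 43.44·470 + 15.07·1096 = 83957.62.
Real GDP 1997 (at 1991 prices) = 24.83·734 + 17.53·949 + 48.17·470 + 14.74·1096 = 73656.13.
Deflator = Nominal/Real × 100 = 83957.62/73656.13 × 100 = 113.986.

113.99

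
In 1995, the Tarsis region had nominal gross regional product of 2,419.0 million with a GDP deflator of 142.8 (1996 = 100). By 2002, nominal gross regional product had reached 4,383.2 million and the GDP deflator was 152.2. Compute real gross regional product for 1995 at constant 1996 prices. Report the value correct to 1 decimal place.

1,694.0 million

Real gross regional product = Nominal / (GDP deflator/100) = 2419.0 / 1.428 = 1693.98.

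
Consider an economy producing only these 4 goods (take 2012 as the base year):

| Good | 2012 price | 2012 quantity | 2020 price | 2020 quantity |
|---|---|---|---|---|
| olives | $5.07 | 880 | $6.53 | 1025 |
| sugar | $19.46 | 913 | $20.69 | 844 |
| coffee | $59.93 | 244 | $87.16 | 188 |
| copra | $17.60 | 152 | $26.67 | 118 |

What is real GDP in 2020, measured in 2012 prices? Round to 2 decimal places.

Real GDP 2020 = Σ (p_2012 × q_2020) = 5.07·1025 + 19.46·844 + 59.93·188 + 17.60·118 = 34964.63.

$34964.63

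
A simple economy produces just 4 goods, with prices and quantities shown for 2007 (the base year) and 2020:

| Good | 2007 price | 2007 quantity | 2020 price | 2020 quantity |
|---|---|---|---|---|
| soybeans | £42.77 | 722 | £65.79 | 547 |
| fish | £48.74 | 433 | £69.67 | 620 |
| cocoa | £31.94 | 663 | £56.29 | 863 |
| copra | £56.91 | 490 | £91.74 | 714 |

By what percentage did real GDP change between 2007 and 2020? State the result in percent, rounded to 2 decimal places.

20.55%

Real GDP 2007 = Nominal GDP 2007 = 42.77·722 + 48.74·433 + 31.94·663 + 56.91·490 = 101046.48.
Real GDP 2020 (at 2007 prices) = 42.77·547 + 48.74·620 + 31.94·863 + 56.91·714 = 121811.95.
Real growth = 121811.95/101046.48 − 1 = 0.2055.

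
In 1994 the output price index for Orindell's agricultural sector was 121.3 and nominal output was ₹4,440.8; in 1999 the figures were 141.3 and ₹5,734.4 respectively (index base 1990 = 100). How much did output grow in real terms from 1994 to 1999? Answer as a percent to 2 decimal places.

Deflate each year: 1994 → 4440.8/1.213 = 3661.01; 1999 → 5734.4/1.413 = 4058.32.
So real output changed by 4058.32/3661.01 − 1 = 0.1085, i.e. 10.85%.

10.85%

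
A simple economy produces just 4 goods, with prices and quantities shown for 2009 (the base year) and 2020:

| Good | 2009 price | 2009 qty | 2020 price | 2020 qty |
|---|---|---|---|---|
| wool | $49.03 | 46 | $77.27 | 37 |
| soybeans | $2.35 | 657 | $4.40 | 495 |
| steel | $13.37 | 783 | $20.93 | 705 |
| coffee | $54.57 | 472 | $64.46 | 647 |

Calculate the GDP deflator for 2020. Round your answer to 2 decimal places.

128.90

Nominal GDP 2020 = 77.27·37 + 4.40·495 + 20.93·705 + 64.46·647 = 61498.26.
Real GDP 2020 (at 2009 prices) = 49.03·37 + 2.35·495 + 13.37·705 + 54.57·647 = 47710.00.
Deflator = Nominal/Real × 100 = 61498.26/47710.00 × 100 = 128.900.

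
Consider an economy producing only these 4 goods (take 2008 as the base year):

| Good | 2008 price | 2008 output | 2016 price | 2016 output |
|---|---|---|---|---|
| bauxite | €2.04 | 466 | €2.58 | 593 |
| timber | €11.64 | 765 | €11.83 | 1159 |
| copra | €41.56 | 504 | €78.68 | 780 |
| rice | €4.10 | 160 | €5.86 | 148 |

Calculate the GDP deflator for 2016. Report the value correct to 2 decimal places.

162.35

Nominal GDP 2016 = 2.58·593 + 11.83·1159 + 78.68·780 + 5.86·148 = 77478.59.
Real GDP 2016 (at 2008 prices) = 2.04·593 + 11.64·1159 + 41.56·780 + 4.10·148 = 47724.08.
Deflator = Nominal/Real × 100 = 77478.59/47724.08 × 100 = 162.347.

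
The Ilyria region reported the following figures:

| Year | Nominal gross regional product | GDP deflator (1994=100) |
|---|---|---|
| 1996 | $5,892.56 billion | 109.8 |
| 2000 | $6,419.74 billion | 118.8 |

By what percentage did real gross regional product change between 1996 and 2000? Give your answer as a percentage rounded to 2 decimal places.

Deflate each year: 1996 → 5892.56/1.098 = 5366.63; 2000 → 6419.74/1.188 = 5403.82.
So real gross regional product changed by 5403.82/5366.63 − 1 = 0.0069, i.e. 0.69%.

0.69%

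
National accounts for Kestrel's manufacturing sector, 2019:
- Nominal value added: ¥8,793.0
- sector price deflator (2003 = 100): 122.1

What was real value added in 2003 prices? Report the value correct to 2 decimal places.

¥7,201.47

Real value added = Nominal / (sector price deflator/100) = 8793.0 / 1.221 = 7201.47.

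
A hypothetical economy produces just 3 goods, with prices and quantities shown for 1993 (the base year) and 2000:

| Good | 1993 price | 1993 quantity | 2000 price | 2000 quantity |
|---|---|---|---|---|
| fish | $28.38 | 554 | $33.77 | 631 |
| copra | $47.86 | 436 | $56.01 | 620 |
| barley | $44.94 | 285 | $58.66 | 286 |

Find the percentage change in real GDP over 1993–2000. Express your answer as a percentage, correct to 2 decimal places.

22.34%

Real GDP 1993 = Nominal GDP 1993 = 28.38·554 + 47.86·436 + 44.94·285 = 49397.38.
Real GDP 2000 (at 1993 prices) = 28.38·631 + 47.86·620 + 44.94·286 = 60433.82.
Real growth = 60433.82/49397.38 − 1 = 0.2234.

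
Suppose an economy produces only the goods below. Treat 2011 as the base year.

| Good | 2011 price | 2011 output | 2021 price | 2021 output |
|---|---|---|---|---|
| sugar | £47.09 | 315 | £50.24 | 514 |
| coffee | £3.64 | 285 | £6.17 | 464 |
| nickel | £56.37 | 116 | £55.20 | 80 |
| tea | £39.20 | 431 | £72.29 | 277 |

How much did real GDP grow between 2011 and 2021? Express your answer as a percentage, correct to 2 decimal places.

Real GDP 2011 = Nominal GDP 2011 = 47.09·315 + 3.64·285 + 56.37·116 + 39.20·431 = 39304.87.
Real GDP 2021 (at 2011 prices) = 47.09·514 + 3.64·464 + 56.37·80 + 39.20·277 = 41261.22.
Real growth = 41261.22/39304.87 − 1 = 0.0498.

4.98%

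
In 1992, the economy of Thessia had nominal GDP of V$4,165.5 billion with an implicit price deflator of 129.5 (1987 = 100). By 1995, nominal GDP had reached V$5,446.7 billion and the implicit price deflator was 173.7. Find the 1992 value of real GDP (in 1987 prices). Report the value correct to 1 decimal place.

Real GDP = Nominal / (implicit price deflator/100) = 4165.5 / 1.295 = 3216.60.

V$3,216.6 billion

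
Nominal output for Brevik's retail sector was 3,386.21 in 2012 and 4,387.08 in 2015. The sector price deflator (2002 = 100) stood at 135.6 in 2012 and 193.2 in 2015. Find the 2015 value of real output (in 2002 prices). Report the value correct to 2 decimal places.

Real output = Nominal / (sector price deflator/100) = 4387.08 / 1.932 = 2270.75.

2,270.75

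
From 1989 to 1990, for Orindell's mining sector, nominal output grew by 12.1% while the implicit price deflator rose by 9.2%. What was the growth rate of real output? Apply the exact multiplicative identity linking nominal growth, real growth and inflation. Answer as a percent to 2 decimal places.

(1 + g_nom) = (1 + g_real)(1 + π), so g_real = 1.1210 / 1.0920 − 1 = 0.02656.

2.66%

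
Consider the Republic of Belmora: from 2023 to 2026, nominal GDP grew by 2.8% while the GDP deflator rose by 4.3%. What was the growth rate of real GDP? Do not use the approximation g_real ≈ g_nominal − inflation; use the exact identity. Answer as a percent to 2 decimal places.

-1.44%

(1 + g_nom) = (1 + g_real)(1 + π), so g_real = 1.0280 / 1.0430 − 1 = -0.01438.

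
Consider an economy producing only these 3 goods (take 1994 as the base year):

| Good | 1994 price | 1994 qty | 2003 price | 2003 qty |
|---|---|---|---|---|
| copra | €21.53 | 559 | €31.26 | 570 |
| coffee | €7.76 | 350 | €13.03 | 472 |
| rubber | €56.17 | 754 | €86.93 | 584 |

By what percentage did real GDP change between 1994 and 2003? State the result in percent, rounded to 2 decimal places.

Real GDP 1994 = Nominal GDP 1994 = 21.53·559 + 7.76·350 + 56.17·754 = 57103.45.
Real GDP 2003 (at 1994 prices) = 21.53·570 + 7.76·472 + 56.17·584 = 48738.10.
Real growth = 48738.10/57103.45 − 1 = -0.1465.

-14.65%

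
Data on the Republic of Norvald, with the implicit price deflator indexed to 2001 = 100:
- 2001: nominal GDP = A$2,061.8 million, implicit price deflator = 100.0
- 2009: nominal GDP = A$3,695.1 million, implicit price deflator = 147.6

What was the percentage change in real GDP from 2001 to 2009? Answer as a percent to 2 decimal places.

21.42%

Deflate each year: 2001 → 2061.8/1.000 = 2061.80; 2009 → 3695.1/1.476 = 2503.46.
So real GDP changed by 2503.46/2061.80 − 1 = 0.2142, i.e. 21.42%.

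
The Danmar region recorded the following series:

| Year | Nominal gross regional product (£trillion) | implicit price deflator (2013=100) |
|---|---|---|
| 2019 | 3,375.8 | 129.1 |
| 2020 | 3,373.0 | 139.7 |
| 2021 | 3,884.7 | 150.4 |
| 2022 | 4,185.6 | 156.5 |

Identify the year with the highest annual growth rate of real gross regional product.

2021

2020: real = 3373.0/1.397 = 2414.46; growth vs 2019 (2614.87) = -7.66%.
2021: real = 3884.7/1.504 = 2582.91; growth vs 2020 (2414.46) = 6.98%.
2022: real = 4185.6/1.565 = 2674.50; growth vs 2021 (2582.91) = 3.55%.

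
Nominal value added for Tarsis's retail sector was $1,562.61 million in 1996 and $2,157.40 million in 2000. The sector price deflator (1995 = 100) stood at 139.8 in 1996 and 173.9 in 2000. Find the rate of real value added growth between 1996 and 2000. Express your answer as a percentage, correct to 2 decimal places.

Real value added 1996 = 1562.61 / 1.398 = 1117.75.
Real value added 2000 = 2157.40 / 1.739 = 1240.60.
Real growth = 1240.60 / 1117.75 − 1 = 0.1099.

10.99%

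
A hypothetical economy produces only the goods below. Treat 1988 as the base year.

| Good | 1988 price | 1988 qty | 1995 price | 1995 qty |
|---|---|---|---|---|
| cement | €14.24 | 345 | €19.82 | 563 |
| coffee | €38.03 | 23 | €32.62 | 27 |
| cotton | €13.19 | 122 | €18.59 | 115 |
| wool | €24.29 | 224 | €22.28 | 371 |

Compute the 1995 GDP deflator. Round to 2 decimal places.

Nominal GDP 1995 = 19.82·563 + 32.62·27 + 18.59·115 + 22.28·371 = 22443.13.
Real GDP 1995 (at 1988 prices) = 14.24·563 + 38.03·27 + 13.19·115 + 24.29·371 = 19572.37.
Deflator = Nominal/Real × 100 = 22443.13/19572.37 × 100 = 114.667.

114.67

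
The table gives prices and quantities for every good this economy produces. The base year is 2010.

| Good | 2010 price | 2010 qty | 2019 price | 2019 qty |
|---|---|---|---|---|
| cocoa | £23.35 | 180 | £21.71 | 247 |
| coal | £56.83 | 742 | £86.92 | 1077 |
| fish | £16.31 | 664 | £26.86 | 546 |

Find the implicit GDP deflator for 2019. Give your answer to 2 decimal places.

149.77

Nominal GDP 2019 = 21.71·247 + 86.92·1077 + 26.86·546 = 113640.77.
Real GDP 2019 (at 2010 prices) = 23.35·247 + 56.83·1077 + 16.31·546 = 75878.62.
Deflator = Nominal/Real × 100 = 113640.77/75878.62 × 100 = 149.767.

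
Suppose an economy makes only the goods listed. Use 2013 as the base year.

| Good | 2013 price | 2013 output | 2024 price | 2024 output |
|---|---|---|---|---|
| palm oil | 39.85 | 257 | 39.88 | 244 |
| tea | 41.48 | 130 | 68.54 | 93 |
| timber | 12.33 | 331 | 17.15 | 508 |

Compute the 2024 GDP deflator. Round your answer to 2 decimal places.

Nominal GDP 2024 = 39.88·244 + 68.54·93 + 17.15·508 = 24817.14.
Real GDP 2024 (at 2013 prices) = 39.85·244 + 41.48·93 + 12.33·508 = 19844.68.
Deflator = Nominal/Real × 100 = 24817.14/19844.68 × 100 = 125.057.

125.06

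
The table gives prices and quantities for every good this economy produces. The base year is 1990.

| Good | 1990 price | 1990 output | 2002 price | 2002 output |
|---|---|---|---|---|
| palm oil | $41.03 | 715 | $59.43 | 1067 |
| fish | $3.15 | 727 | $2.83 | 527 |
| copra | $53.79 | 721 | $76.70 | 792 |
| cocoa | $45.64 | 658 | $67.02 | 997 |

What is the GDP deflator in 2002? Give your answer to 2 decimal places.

Nominal GDP 2002 = 59.43·1067 + 2.83·527 + 76.70·792 + 67.02·997 = 192468.56.
Real GDP 2002 (at 1990 prices) = 41.03·1067 + 3.15·527 + 53.79·792 + 45.64·997 = 133543.82.
Deflator = Nominal/Real × 100 = 192468.56/133543.82 × 100 = 144.124.

144.12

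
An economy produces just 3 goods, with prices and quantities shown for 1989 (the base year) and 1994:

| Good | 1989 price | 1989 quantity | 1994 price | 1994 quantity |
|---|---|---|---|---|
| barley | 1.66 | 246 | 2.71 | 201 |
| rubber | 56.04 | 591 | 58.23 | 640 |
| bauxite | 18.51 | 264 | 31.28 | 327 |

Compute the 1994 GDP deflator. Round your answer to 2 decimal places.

Nominal GDP 1994 = 2.71·201 + 58.23·640 + 31.28·327 = 48040.47.
Real GDP 1994 (at 1989 prices) = 1.66·201 + 56.04·640 + 18.51·327 = 42252.03.
Deflator = Nominal/Real × 100 = 48040.47/42252.03 × 100 = 113.700.

113.70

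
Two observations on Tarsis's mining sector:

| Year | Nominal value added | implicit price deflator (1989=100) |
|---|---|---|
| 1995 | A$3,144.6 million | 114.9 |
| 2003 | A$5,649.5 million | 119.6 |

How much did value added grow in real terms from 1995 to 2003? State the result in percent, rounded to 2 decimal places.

Real value added 1995 = 3144.6 / 1.149 = 2736.81.
Real value added 2003 = 5649.5 / 1.196 = 4723.66.
Real growth = 4723.66 / 2736.81 − 1 = 0.7260.

72.60%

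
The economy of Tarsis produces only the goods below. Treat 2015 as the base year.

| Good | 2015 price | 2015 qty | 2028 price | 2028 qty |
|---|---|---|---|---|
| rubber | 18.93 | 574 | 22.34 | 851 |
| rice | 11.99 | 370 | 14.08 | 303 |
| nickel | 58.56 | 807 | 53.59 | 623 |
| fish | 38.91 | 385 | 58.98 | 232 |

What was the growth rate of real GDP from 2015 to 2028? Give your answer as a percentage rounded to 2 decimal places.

Real GDP 2015 = Nominal GDP 2015 = 18.93·574 + 11.99·370 + 58.56·807 + 38.91·385 = 77540.39.
Real GDP 2028 (at 2015 prices) = 18.93·851 + 11.99·303 + 58.56·623 + 38.91·232 = 65252.40.
Real growth = 65252.40/77540.39 − 1 = -0.1585.

-15.85%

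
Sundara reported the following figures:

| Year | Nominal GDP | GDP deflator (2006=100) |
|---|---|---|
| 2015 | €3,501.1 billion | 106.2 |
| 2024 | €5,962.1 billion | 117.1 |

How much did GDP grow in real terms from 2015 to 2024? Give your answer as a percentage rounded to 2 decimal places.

Deflate each year: 2015 → 3501.1/1.062 = 3296.70; 2024 → 5962.1/1.171 = 5091.46.
So real GDP changed by 5091.46/3296.70 − 1 = 0.5444, i.e. 54.44%.

54.44%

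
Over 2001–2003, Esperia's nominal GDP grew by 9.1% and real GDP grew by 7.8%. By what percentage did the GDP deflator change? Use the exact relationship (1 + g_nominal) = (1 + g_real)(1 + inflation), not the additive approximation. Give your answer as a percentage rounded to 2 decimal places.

(1 + g_nom) = (1 + g_real)(1 + π), so π = 1.0910 / 1.0780 − 1 = 0.01206.

1.21%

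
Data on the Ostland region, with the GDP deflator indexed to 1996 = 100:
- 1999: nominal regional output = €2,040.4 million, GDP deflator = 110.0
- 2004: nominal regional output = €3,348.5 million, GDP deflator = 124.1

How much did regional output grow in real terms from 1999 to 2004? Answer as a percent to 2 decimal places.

Deflate each year: 1999 → 2040.4/1.100 = 1854.91; 2004 → 3348.5/1.241 = 2698.23.
So real regional output changed by 2698.23/1854.91 − 1 = 0.4546, i.e. 45.46%.

45.46%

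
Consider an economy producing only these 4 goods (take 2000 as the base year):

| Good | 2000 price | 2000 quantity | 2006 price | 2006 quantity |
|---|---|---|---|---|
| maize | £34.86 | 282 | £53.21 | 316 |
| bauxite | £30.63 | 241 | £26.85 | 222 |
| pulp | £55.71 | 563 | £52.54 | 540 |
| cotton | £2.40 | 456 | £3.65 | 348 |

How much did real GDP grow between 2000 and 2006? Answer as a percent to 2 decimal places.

-1.89%

Real GDP 2000 = Nominal GDP 2000 = 34.86·282 + 30.63·241 + 55.71·563 + 2.40·456 = 49671.48.
Real GDP 2006 (at 2000 prices) = 34.86·316 + 30.63·222 + 55.71·540 + 2.40·348 = 48734.22.
Real growth = 48734.22/49671.48 − 1 = -0.0189.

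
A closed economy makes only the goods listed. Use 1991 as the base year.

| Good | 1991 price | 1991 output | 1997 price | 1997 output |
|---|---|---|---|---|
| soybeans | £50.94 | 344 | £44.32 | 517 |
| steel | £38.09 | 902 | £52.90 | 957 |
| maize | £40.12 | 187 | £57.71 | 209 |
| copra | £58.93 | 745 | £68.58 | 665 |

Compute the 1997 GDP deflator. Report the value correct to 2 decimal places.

118.89

Nominal GDP 1997 = 44.32·517 + 52.90·957 + 57.71·209 + 68.58·665 = 131205.83.
Real GDP 1997 (at 1991 prices) = 50.94·517 + 38.09·957 + 40.12·209 + 58.93·665 = 110361.64.
Deflator = Nominal/Real × 100 = 131205.83/110361.64 × 100 = 118.887.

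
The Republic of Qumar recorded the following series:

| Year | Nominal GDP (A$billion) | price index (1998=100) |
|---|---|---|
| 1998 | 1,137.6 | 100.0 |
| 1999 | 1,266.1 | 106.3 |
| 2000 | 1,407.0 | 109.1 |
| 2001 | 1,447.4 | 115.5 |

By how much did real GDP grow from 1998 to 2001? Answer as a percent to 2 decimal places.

Real GDP 1998 = 1137.6/1.000 = 1137.60.
Real GDP 2001 = 1447.4/1.155 = 1253.16.
Change = 1253.16/1137.60 − 1 = 0.1016.

10.16%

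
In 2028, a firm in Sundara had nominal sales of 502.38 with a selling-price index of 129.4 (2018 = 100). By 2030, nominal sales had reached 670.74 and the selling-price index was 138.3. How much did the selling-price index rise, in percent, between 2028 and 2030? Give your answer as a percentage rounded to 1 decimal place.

Price-level change = 138.3 / 129.4 − 1 = 0.0688.

6.9%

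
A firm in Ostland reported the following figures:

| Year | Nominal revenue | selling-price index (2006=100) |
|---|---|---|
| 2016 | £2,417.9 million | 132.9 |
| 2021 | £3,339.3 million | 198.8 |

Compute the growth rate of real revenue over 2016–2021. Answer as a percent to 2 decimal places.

-7.67%

Real revenue 2016 = 2417.9 / 1.329 = 1819.34.
Real revenue 2021 = 3339.3 / 1.988 = 1679.73.
Real growth = 1679.73 / 1819.34 − 1 = -0.0767.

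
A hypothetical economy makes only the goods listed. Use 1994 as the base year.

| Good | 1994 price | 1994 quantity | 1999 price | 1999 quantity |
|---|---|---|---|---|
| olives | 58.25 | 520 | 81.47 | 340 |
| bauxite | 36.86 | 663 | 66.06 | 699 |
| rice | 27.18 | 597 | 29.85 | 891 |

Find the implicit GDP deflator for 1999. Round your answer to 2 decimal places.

Nominal GDP 1999 = 81.47·340 + 66.06·699 + 29.85·891 = 100472.09.
Real GDP 1999 (at 1994 prices) = 58.25·340 + 36.86·699 + 27.18·891 = 69787.52.
Deflator = Nominal/Real × 100 = 100472.09/69787.52 × 100 = 143.969.

143.97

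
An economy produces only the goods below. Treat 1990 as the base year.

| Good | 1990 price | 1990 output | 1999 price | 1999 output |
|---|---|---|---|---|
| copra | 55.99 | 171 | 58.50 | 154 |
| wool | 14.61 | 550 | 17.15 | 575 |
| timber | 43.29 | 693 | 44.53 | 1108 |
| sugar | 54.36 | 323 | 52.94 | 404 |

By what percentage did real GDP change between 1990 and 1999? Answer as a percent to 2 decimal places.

33.42%

Real GDP 1990 = Nominal GDP 1990 = 55.99·171 + 14.61·550 + 43.29·693 + 54.36·323 = 65168.04.
Real GDP 1999 (at 1990 prices) = 55.99·154 + 14.61·575 + 43.29·1108 + 54.36·404 = 86949.97.
Real growth = 86949.97/65168.04 − 1 = 0.3342.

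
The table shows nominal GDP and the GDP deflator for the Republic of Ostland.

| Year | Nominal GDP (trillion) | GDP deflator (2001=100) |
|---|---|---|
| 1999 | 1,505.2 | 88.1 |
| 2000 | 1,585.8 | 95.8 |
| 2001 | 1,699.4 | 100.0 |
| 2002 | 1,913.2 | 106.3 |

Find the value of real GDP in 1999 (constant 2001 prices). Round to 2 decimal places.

Real GDP 1999 = 1505.2 / 0.881 = 1708.51.

1,708.51 trillion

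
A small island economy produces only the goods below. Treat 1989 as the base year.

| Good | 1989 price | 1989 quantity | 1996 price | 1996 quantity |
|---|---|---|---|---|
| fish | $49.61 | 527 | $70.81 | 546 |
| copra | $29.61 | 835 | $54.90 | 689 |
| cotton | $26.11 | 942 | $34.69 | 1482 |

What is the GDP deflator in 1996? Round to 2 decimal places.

Nominal GDP 1996 = 70.81·546 + 54.90·689 + 34.69·1482 = 127898.94.
Real GDP 1996 (at 1989 prices) = 49.61·546 + 29.61·689 + 26.11·1482 = 86183.37.
Deflator = Nominal/Real × 100 = 127898.94/86183.37 × 100 = 148.403.

148.40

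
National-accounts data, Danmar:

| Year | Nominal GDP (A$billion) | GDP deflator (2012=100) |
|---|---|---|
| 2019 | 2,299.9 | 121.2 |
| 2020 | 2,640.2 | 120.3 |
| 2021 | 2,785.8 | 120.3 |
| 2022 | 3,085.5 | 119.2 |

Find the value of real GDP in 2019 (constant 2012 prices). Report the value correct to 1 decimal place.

A$1,897.6 billion

Real GDP 2019 = 2299.9 / 1.212 = 1897.61.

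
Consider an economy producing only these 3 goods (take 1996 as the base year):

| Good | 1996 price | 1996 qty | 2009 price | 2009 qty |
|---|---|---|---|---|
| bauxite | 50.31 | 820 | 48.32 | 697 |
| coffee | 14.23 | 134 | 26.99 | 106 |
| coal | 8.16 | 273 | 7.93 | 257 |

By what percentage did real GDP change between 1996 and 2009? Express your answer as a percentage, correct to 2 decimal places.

Real GDP 1996 = Nominal GDP 1996 = 50.31·820 + 14.23·134 + 8.16·273 = 45388.70.
Real GDP 2009 (at 1996 prices) = 50.31·697 + 14.23·106 + 8.16·257 = 38671.57.
Real growth = 38671.57/45388.70 − 1 = -0.1480.

-14.80%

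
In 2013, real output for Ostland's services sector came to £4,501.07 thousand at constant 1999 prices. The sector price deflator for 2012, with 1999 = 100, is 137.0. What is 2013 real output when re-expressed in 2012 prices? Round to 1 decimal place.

£6,166.5 thousand

Real output in 2012 prices = Real output in 1999 prices × (P_2012/P_1999) = 4501.07 × 1.370 = 6166.47.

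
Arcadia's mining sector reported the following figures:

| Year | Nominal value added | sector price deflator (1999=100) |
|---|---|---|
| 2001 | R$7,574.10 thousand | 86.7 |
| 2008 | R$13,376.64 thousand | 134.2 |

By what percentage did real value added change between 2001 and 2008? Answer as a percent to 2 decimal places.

14.10%

Real value added 2001 = 7574.10 / 0.867 = 8735.99.
Real value added 2008 = 13376.64 / 1.342 = 9967.69.
Real growth = 9967.69 / 8735.99 − 1 = 0.1410.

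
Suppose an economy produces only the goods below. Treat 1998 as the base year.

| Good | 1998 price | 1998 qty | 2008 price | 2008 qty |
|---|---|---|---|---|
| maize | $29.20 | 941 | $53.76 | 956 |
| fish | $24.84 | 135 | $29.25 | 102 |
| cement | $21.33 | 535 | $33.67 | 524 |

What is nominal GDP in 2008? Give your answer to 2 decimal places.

Nominal GDP 2008 = Σ (p_2008 × q_2008) = 53.76·956 + 29.25·102 + 33.67·524 = 72021.14.

$72021.14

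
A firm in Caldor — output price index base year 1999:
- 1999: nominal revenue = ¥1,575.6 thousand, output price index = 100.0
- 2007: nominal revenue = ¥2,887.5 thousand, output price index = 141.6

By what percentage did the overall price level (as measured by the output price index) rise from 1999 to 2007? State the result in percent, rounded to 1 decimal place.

41.6%

Price-level change = 141.6 / 100.0 − 1 = 0.4160.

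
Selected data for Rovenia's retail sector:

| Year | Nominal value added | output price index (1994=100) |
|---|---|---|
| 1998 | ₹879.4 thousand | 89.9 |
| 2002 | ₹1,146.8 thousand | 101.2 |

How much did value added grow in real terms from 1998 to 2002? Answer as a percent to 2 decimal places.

Deflate each year: 1998 → 879.4/0.899 = 978.20; 2002 → 1146.8/1.012 = 1133.20.
So real value added changed by 1133.20/978.20 − 1 = 0.1585, i.e. 15.85%.

15.85%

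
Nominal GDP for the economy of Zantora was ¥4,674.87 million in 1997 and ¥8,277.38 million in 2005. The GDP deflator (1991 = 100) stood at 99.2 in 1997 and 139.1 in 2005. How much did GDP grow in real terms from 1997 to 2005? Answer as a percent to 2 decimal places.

Deflate each year: 1997 → 4674.87/0.992 = 4712.57; 2005 → 8277.38/1.391 = 5950.67.
So real GDP changed by 5950.67/4712.57 − 1 = 0.2627, i.e. 26.27%.

26.27%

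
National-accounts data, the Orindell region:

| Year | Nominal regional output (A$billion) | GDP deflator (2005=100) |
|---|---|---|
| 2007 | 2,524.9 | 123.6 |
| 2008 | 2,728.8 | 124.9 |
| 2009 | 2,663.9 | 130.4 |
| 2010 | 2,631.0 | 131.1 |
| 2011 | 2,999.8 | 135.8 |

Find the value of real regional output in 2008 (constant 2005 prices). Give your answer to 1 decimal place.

A$2,184.8 billion

Real regional output 2008 = 2728.8 / 1.249 = 2184.79.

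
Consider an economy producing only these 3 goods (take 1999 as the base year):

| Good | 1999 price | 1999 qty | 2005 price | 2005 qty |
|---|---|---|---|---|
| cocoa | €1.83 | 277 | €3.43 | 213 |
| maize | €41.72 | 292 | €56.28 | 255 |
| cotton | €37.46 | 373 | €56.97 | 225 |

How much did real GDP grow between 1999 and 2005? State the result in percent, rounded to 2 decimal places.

Real GDP 1999 = Nominal GDP 1999 = 1.83·277 + 41.72·292 + 37.46·373 = 26661.73.
Real GDP 2005 (at 1999 prices) = 1.83·213 + 41.72·255 + 37.46·225 = 19456.89.
Real growth = 19456.89/26661.73 − 1 = -0.2702.

-27.02%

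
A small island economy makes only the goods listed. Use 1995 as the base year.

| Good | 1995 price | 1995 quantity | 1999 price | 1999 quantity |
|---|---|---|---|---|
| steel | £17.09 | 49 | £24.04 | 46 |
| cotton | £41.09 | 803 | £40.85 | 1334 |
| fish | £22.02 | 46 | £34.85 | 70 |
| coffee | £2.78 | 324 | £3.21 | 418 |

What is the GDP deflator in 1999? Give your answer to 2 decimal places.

101.85

Nominal GDP 1999 = 24.04·46 + 40.85·1334 + 34.85·70 + 3.21·418 = 59381.02.
Real GDP 1999 (at 1995 prices) = 17.09·46 + 41.09·1334 + 22.02·70 + 2.78·418 = 58303.64.
Deflator = Nominal/Real × 100 = 59381.02/58303.64 × 100 = 101.848.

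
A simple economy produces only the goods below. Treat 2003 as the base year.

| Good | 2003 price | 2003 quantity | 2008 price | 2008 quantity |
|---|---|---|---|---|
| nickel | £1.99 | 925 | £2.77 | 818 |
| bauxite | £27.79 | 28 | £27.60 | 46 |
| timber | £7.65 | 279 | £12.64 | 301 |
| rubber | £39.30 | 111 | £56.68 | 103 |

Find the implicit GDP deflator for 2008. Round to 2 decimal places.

Nominal GDP 2008 = 2.77·818 + 27.60·46 + 12.64·301 + 56.68·103 = 13178.14.
Real GDP 2008 (at 2003 prices) = 1.99·818 + 27.79·46 + 7.65·301 + 39.30·103 = 9256.71.
Deflator = Nominal/Real × 100 = 13178.14/9256.71 × 100 = 142.363.

142.36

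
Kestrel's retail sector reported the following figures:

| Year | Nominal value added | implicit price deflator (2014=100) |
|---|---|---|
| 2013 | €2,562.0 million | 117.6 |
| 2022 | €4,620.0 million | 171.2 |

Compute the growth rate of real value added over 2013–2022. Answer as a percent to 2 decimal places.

23.87%

Real value added 2013 = 2562.0 / 1.176 = 2178.57.
Real value added 2022 = 4620.0 / 1.712 = 2698.60.
Real growth = 2698.60 / 2178.57 − 1 = 0.2387.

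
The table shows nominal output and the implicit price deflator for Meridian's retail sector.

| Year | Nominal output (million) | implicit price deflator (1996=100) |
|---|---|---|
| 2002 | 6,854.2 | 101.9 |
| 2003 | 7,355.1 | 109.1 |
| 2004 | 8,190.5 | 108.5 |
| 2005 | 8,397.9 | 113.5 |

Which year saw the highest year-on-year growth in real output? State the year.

2004

2003: real = 7355.1/1.091 = 6741.61; growth vs 2002 (6726.40) = 0.23%.
2004: real = 8190.5/1.085 = 7548.85; growth vs 2003 (6741.61) = 11.97%.
2005: real = 8397.9/1.135 = 7399.03; growth vs 2004 (7548.85) = -1.98%.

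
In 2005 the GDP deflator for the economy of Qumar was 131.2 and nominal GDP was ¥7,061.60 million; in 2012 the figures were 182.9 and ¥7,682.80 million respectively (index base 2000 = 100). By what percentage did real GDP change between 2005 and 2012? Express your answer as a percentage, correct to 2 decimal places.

-21.96%

Real GDP 2005 = 7061.60 / 1.312 = 5382.32.
Real GDP 2012 = 7682.80 / 1.829 = 4200.55.
Real growth = 4200.55 / 5382.32 − 1 = -0.2196.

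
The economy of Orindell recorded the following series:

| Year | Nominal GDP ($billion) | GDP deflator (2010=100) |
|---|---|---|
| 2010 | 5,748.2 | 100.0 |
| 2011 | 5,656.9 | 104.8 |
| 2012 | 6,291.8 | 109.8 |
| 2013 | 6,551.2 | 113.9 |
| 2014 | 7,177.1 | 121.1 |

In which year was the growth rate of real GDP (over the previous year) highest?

2012

2011: real = 5656.9/1.048 = 5397.81; growth vs 2010 (5748.20) = -6.10%.
2012: real = 6291.8/1.098 = 5730.24; growth vs 2011 (5397.81) = 6.16%.
2013: real = 6551.2/1.139 = 5751.71; growth vs 2012 (5730.24) = 0.37%.
2014: real = 7177.1/1.211 = 5926.59; growth vs 2013 (5751.71) = 3.04%.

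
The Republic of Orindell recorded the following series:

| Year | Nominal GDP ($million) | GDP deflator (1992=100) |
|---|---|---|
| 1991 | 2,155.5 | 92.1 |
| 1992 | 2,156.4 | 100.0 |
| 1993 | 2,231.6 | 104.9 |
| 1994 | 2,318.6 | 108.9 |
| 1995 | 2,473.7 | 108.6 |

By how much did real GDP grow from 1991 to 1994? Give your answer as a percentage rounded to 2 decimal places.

-9.03%

Real GDP 1991 = 2155.5/0.921 = 2340.39.
Real GDP 1994 = 2318.6/1.089 = 2129.11.
Change = 2129.11/2340.39 − 1 = -0.0903.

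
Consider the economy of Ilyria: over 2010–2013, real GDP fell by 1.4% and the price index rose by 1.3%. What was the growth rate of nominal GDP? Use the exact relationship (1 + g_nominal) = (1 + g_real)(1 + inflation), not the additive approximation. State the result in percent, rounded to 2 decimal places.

(1 + g_nom) = (1 + g_real)(1 + π) = 0.9860 × 1.0130 = 0.99882.

-0.12%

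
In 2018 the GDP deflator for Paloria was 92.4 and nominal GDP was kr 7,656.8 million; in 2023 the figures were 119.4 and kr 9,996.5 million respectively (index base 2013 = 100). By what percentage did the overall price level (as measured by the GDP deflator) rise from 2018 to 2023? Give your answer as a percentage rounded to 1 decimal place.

Price-level change = 119.4 / 92.4 − 1 = 0.2922.

29.2%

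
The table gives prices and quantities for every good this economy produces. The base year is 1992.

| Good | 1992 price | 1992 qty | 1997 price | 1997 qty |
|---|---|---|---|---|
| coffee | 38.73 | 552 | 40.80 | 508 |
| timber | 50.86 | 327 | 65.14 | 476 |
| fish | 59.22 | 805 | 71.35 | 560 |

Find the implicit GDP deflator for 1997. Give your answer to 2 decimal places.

Nominal GDP 1997 = 40.80·508 + 65.14·476 + 71.35·560 = 91689.04.
Real GDP 1997 (at 1992 prices) = 38.73·508 + 50.86·476 + 59.22·560 = 77047.40.
Deflator = Nominal/Real × 100 = 91689.04/77047.40 × 100 = 119.003.

119.00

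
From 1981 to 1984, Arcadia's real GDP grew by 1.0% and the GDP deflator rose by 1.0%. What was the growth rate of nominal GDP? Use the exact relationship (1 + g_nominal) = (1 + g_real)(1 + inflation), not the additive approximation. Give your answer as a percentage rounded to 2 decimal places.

2.01%

(1 + g_nom) = (1 + g_real)(1 + π) = 1.0100 × 1.0100 = 1.02010.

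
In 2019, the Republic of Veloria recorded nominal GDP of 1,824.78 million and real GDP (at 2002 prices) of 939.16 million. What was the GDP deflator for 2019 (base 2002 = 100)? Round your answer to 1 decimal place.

194.3

GDP deflator = (Nominal / Real) × 100 = 1824.78 / 939.16 × 100 = 194.30.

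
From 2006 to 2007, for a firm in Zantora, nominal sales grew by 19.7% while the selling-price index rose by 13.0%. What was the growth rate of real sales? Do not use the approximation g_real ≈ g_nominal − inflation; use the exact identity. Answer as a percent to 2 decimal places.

(1 + g_nom) = (1 + g_real)(1 + π), so g_real = 1.1970 / 1.1300 − 1 = 0.05929.

5.93%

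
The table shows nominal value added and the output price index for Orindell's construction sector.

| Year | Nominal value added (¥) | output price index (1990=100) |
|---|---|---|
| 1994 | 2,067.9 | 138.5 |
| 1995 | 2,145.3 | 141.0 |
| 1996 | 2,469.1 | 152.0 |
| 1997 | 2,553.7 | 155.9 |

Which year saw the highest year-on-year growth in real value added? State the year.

1996

1995: real = 2145.3/1.410 = 1521.49; growth vs 1994 (1493.07) = 1.90%.
1996: real = 2469.1/1.520 = 1624.41; growth vs 1995 (1521.49) = 6.76%.
1997: real = 2553.7/1.559 = 1638.04; growth vs 1996 (1624.41) = 0.84%.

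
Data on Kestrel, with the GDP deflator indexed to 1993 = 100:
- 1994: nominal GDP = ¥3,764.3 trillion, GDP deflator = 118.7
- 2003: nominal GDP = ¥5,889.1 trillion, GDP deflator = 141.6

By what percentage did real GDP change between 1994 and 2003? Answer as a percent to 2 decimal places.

31.15%

Deflate each year: 1994 → 3764.3/1.187 = 3171.27; 2003 → 5889.1/1.416 = 4158.97.
So real GDP changed by 4158.97/3171.27 − 1 = 0.3115, i.e. 31.15%.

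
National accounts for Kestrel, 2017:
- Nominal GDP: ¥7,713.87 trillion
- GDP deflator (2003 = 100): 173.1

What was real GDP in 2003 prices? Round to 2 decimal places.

Real GDP = Nominal / (GDP deflator/100) = 7713.87 / 1.731 = 4456.31.

¥4,456.31 trillion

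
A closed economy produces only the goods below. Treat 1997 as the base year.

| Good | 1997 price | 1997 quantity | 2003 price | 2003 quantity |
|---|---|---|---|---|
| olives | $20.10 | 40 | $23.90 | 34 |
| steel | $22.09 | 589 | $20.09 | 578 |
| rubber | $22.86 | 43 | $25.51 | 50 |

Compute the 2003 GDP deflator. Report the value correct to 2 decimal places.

93.87

Nominal GDP 2003 = 23.90·34 + 20.09·578 + 25.51·50 = 13700.12.
Real GDP 2003 (at 1997 prices) = 20.10·34 + 22.09·578 + 22.86·50 = 14594.42.
Deflator = Nominal/Real × 100 = 13700.12/14594.42 × 100 = 93.872.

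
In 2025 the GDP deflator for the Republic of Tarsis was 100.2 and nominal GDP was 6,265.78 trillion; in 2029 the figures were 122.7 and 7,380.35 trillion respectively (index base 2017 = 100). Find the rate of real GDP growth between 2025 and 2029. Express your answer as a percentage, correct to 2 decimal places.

-3.81%

Real GDP 2025 = 6265.78 / 1.002 = 6253.27.
Real GDP 2029 = 7380.35 / 1.227 = 6014.96.
Real growth = 6014.96 / 6253.27 − 1 = -0.0381.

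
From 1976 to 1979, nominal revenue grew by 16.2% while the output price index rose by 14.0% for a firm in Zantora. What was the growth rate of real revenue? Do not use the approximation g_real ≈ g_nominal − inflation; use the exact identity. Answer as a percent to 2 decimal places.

(1 + g_nom) = (1 + g_real)(1 + π), so g_real = 1.1620 / 1.1400 − 1 = 0.01930.

1.93%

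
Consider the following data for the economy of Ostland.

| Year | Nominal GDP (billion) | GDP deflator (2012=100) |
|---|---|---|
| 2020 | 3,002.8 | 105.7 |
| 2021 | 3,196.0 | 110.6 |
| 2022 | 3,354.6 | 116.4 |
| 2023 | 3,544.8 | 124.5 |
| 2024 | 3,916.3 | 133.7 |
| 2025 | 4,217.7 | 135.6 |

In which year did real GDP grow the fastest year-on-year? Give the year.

2021: real = 3196.0/1.106 = 2889.69; growth vs 2020 (2840.87) = 1.72%.
2022: real = 3354.6/1.164 = 2881.96; growth vs 2021 (2889.69) = -0.27%.
2023: real = 3544.8/1.245 = 2847.23; growth vs 2022 (2881.96) = -1.21%.
2024: real = 3916.3/1.337 = 2929.17; growth vs 2023 (2847.23) = 2.88%.
2025: real = 4217.7/1.356 = 3110.40; growth vs 2024 (2929.17) = 6.19%.

2025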